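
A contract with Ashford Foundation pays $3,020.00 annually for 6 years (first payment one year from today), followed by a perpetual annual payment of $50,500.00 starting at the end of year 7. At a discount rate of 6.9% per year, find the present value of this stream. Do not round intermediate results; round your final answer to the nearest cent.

$504868.40

PV of 6-year annuity: $3,020.00 × [1 − (1+0.069)^−6] / 0.069 = 14439.49646
Perpetuity value at year 6: $50,500.00 / 0.069 = 731884.05797
PV of perpetuity: 731884.05797 / (1+0.069)^6 = 490428.90198
Total PV = 14439.49646 + 490428.90198 = 504868.39844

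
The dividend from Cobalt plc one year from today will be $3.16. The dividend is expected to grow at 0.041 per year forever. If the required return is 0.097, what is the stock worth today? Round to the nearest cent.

Growing perpetuity: P = D₁ / (r − g) = $3.1600 / (0.097 − 0.041) = $56.43

$56.43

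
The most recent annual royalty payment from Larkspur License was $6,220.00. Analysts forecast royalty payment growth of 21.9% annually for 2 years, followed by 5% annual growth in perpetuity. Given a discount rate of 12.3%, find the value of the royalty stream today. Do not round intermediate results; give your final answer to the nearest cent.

D_1 = 7582.18000
D_2 = 9242.67742
Terminal value at year 2: TV = D_2×(1+g_2)/(r−g_2) = 9704.81129/0.073 = 132942.62042
P_0 = D_1/(1+r)^1 + D_2/(1+r)^2 + TV/(1+r)^2
    = 6751.71861 + 7328.89135 + 105415.56052 = 119496.17048

$119496.17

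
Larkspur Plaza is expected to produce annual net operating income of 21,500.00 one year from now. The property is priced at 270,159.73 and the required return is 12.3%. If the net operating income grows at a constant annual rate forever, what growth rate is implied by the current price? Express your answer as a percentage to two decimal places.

P = D₁/(r−g) ⇒ g = r − D₁/P = 0.123 − 21,500.00/270,159.73 = 0.043417

4.34%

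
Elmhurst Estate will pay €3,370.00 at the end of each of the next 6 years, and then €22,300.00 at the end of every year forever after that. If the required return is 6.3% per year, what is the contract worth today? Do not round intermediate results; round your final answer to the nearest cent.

PV of 6-year annuity: €3,370.00 × [1 − (1+0.063)^−6] / 0.063 = 16416.32893
Perpetuity value at year 6: €22,300.00 / 0.063 = 353968.25397
PV of perpetuity: 353968.25397 / (1+0.063)^6 = 245337.94683
Total PV = 16416.32893 + 245337.94683 = 261754.27576

€261754.28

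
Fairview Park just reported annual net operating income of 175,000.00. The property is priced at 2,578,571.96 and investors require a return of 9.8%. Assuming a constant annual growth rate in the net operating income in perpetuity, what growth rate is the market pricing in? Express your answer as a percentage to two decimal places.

2.82%

P = D₀(1+g)/(r−g) ⇒ P(r−g) = D₀(1+g) ⇒ g(P+D₀) = P·r − D₀
g = (P·r − D₀)/(P + D₀) = (2,578,571.96×0.098 − 175,000.00) / (2,578,571.96 + 175,000.00) = 0.028218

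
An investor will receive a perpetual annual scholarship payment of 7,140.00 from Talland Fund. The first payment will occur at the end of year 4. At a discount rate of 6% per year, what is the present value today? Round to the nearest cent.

99914.69

Value at end of year 3: C / r = 7,140.00 / 0.06 = 119,000.0000
Discount to today: PV = 119,000.0000 / (1 + 0.06)^3 = 119,000.0000 / 1.191016 = 99,914.69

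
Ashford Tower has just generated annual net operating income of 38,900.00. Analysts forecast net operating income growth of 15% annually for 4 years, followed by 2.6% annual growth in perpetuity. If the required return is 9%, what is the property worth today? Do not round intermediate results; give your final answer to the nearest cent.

950909.11

D_1 = 44735.00000
D_2 = 51445.25000
D_3 = 59162.03750
D_4 = 68036.34312
Terminal value at year 4: TV = D_4×(1+g_2)/(r−g_2) = 69805.28805/0.064 = 1090707.62572
P_0 = D_1/(1+r)^1 + D_2/(1+r)^2 + D_3/(1+r)^3 + D_4/(1+r)^4 + TV/(1+r)^4
    = 41041.28440 + 43300.43767 + 45683.94800 + 48198.66074 + 772684.77996 = 950909.11078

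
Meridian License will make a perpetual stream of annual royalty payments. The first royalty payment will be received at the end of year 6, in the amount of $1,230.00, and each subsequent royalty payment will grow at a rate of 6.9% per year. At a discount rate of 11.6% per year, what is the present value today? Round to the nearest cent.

$15117.72

Value at end of year 5: C₁ / (r − g) = $1,230.00 / (0.116 − 0.069) = $26,170.2128
Discount to today: PV = $26,170.2128 / (1 + 0.116)^5 = $26,170.2128 / 1.731095 = $15,117.72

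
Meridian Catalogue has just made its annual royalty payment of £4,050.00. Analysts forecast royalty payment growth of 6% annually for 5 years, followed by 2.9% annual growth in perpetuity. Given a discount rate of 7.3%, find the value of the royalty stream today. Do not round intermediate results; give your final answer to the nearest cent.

D_1 = 4293.00000
D_2 = 4550.58000
D_3 = 4823.61480
D_4 = 5113.03169
D_5 = 5419.81359
Terminal value at year 5: TV = D_5×(1+g_2)/(r−g_2) = 5576.98818/0.044 = 126749.73144
P_0 = D_1/(1+r)^1 + D_2/(1+r)^2 + D_3/(1+r)^3 + D_4/(1+r)^4 + D_5/(1+r)^5 + TV/(1+r)^5
    = 4000.93197 + 3952.45842 + 3904.57216 + 3857.26606 + 3810.53311 + 89114.51298 = 108640.27470

£108640.27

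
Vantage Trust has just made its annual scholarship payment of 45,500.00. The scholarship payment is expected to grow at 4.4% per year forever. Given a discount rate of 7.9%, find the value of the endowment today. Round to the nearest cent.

D₁ = D₀ × (1 + g) = 45,500.00 × 1.044 = 47,502.0000
Growing perpetuity: P = D₁ / (r − g) = 47,502.0000 / (0.079 − 0.044) = 1,357,200.00

1357200.00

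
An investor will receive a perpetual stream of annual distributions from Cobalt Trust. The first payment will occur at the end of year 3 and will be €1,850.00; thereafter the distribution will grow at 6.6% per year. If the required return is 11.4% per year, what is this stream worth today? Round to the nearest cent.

Value at end of year 2: C₁ / (r − g) = €1,850.00 / (0.114 − 0.066) = €38,541.6667
Discount to today: PV = €38,541.6667 / (1 + 0.114)^2 = €38,541.6667 / 1.240996 = €31,057.04

€31057.04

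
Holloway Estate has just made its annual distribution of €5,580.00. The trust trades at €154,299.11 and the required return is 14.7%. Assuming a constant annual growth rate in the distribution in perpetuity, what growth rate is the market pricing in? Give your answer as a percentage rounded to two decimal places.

10.70%

P = D₀(1+g)/(r−g) ⇒ P(r−g) = D₀(1+g) ⇒ g(P+D₀) = P·r − D₀
g = (P·r − D₀)/(P + D₀) = (€154,299.11×0.147 − €5,580.00) / (€154,299.11 + €5,580.00) = 0.106968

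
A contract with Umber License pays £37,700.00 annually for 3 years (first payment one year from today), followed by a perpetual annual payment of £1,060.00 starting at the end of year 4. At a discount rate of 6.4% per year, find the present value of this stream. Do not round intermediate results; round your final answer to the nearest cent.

£113781.33

PV of 3-year annuity: £37,700.00 × [1 − (1+0.064)^−3] / 0.064 = 100031.38499
Perpetuity value at year 3: £1,060.00 / 0.064 = 16562.50000
PV of perpetuity: 16562.50000 / (1+0.064)^3 = 13749.94647
Total PV = 100031.38499 + 13749.94647 = 113781.33146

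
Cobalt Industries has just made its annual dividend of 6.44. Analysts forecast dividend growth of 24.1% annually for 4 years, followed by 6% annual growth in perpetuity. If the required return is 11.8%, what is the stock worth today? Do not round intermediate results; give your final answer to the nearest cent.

D_1 = 7.99204
D_2 = 9.91812
D_3 = 12.30839
D_4 = 15.27471
Terminal value at year 4: TV = D_4×(1+g_2)/(r−g_2) = 16.19119/0.058 = 279.15851
P_0 = D_1/(1+r)^1 + D_2/(1+r)^2 + D_3/(1+r)^3 + D_4/(1+r)^4 + TV/(1+r)^4
    = 7.14852 + 7.93498 + 8.80797 + 9.77700 + 178.68317 = 212.35164

212.35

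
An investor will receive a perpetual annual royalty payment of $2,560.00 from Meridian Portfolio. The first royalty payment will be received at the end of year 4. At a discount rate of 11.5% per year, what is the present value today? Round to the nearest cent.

$16058.96

Value at end of year 3: C / r = $2,560.00 / 0.115 = $22,260.8696
Discount to today: PV = $22,260.8696 / (1 + 0.115)^3 = $22,260.8696 / 1.386196 = $16,058.96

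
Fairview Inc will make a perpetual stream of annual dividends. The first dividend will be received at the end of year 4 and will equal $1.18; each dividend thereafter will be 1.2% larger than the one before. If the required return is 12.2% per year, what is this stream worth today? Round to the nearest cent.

$7.59

Value at end of year 3: C₁ / (r − g) = $1.18 / (0.122 − 0.012) = $10.7273
Discount to today: PV = $10.7273 / (1 + 0.122)^3 = $10.7273 / 1.412468 = $7.59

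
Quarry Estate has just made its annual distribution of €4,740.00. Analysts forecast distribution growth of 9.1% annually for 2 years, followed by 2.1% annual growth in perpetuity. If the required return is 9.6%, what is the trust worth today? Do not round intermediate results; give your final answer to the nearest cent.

€73355.02

D_1 = 5171.34000
D_2 = 5641.93194
Terminal value at year 2: TV = D_2×(1+g_2)/(r−g_2) = 5760.41251/0.075 = 76805.50014
P_0 = D_1/(1+r)^1 + D_2/(1+r)^2 + TV/(1+r)^2
    = 4718.37591 + 4696.85047 + 63939.79113 = 73355.01752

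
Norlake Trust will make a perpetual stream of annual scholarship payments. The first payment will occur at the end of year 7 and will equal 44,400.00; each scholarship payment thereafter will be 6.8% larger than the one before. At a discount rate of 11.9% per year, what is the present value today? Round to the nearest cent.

443437.35

Value at end of year 6: C₁ / (r − g) = 44,400.00 / (0.119 − 0.068) = 870,588.2353
Discount to today: PV = 870,588.2353 / (1 + 0.119)^6 = 870,588.2353 / 1.963272 = 443,437.35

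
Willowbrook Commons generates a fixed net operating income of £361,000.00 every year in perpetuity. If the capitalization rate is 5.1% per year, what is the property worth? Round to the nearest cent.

Level perpetuity: PV = C / r = £361,000.00 / 0.051 = £7,078,431.37

£7078431.37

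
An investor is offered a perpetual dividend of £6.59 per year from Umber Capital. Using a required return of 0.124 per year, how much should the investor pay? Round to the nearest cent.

£53.15

Level perpetuity: PV = C / r = £6.59 / 0.124 = £53.15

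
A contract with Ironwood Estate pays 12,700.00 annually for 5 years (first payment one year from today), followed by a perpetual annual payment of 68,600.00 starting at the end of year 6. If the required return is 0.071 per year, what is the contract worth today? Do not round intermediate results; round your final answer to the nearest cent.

737608.53

PV of 5-year annuity: 12,700.00 × [1 − (1+0.071)^−5] / 0.071 = 51933.37854
Perpetuity value at year 5: 68,600.00 / 0.071 = 966197.18310
PV of perpetuity: 966197.18310 / (1+0.071)^5 = 685675.15415
Total PV = 51933.37854 + 685675.15415 = 737608.53269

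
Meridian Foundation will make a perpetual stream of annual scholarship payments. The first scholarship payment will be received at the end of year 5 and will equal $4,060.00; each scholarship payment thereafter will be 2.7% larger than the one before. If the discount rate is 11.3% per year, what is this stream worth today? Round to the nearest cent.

$30764.29

Value at end of year 4: C₁ / (r − g) = $4,060.00 / (0.113 − 0.027) = $47,209.3023
Discount to today: PV = $47,209.3023 / (1 + 0.113)^4 = $47,209.3023 / 1.534549 = $30,764.29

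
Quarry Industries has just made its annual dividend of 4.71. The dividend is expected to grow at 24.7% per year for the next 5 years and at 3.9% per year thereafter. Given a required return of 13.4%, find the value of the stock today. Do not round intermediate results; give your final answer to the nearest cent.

114.43

D_1 = 5.87337
D_2 = 7.32409
D_3 = 9.13314
D_4 = 11.38903
D_5 = 14.20212
Terminal value at year 5: TV = D_5×(1+g_2)/(r−g_2) = 14.75600/0.095 = 155.32634
P_0 = D_1/(1+r)^1 + D_2/(1+r)^2 + D_3/(1+r)^3 + D_4/(1+r)^4 + D_5/(1+r)^5 + TV/(1+r)^5
    = 5.17934 + 5.69545 + 6.26298 + 6.88707 + 7.57335 + 82.82851 = 114.42669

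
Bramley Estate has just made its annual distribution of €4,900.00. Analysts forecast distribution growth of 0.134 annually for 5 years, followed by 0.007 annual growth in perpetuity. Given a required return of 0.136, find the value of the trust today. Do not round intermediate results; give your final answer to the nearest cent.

€62285.76

D_1 = 5556.60000
D_2 = 6301.18440
D_3 = 7145.54311
D_4 = 8103.04589
D_5 = 9188.85404
Terminal value at year 5: TV = D_5×(1+g_2)/(r−g_2) = 9253.17601/0.129 = 71730.04661
P_0 = D_1/(1+r)^1 + D_2/(1+r)^2 + D_3/(1+r)^3 + D_4/(1+r)^4 + D_5/(1+r)^5 + TV/(1+r)^5
    = 4891.37324 + 4882.76167 + 4874.16526 + 4865.58398 + 4857.01781 + 37914.85996 = 62285.76191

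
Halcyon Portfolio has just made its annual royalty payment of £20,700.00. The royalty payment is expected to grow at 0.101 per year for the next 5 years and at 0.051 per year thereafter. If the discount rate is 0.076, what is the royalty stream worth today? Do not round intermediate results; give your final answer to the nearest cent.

D_1 = 22790.70000
D_2 = 25092.56070
D_3 = 27626.90933
D_4 = 30417.22717
D_5 = 33489.36712
Terminal value at year 5: TV = D_5×(1+g_2)/(r−g_2) = 35197.32484/0.025 = 1407892.99362
P_0 = D_1/(1+r)^1 + D_2/(1+r)^2 + D_3/(1+r)^3 + D_4/(1+r)^4 + D_5/(1+r)^5 + TV/(1+r)^5
    = 21180.94796 + 21673.07035 + 22176.62682 + 22691.88302 + 23219.11078 + 976131.41736 = 1087073.05629

£1087073.06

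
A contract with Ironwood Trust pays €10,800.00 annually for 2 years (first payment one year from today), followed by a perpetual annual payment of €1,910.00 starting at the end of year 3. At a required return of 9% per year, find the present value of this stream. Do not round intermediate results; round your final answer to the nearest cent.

€36860.72

PV of 2-year annuity: €10,800.00 × [1 − (1+0.09)^−2] / 0.09 = 18998.40081
Perpetuity value at year 2: €1,910.00 / 0.09 = 21222.22222
PV of perpetuity: 21222.22222 / (1+0.09)^2 = 17862.31986
Total PV = 18998.40081 + 17862.31986 = 36860.72067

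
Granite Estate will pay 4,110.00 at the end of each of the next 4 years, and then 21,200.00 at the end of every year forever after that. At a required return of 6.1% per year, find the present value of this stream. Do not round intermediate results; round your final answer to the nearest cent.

288457.68

PV of 4-year annuity: 4,110.00 × [1 − (1+0.061)^−4] / 0.061 = 14209.03359
Perpetuity value at year 4: 21,200.00 / 0.061 = 347540.98361
PV of perpetuity: 347540.98361 / (1+0.061)^4 = 274248.64488
Total PV = 14209.03359 + 274248.64488 = 288457.67847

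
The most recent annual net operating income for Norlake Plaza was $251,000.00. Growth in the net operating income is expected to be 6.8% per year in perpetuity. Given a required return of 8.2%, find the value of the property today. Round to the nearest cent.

D₁ = D₀ × (1 + g) = $251,000.00 × 1.068 = $268,068.0000
Growing perpetuity: P = D₁ / (r − g) = $268,068.0000 / (0.082 − 0.068) = $19,147,714.29

$19147714.29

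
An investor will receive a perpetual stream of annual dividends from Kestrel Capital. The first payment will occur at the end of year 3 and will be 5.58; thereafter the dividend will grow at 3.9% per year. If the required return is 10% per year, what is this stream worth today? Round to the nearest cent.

Value at end of year 2: C₁ / (r − g) = 5.58 / (0.1 − 0.039) = 91.4754
Discount to today: PV = 91.4754 / (1 + 0.1)^2 = 91.4754 / 1.210000 = 75.60

75.60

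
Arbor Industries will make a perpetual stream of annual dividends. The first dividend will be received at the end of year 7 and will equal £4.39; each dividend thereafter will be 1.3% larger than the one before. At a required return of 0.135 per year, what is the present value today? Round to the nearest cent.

£16.83

Value at end of year 6: C₁ / (r − g) = £4.39 / (0.135 − 0.013) = £35.9836
Discount to today: PV = £35.9836 / (1 + 0.135)^6 = £35.9836 / 2.137840 = £16.83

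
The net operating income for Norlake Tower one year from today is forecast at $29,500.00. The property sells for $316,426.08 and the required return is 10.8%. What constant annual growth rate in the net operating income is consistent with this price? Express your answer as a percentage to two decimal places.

1.48%

P = D₁/(r−g) ⇒ g = r − D₁/P = 0.108 − $29,500.00/$316,426.08 = 0.014771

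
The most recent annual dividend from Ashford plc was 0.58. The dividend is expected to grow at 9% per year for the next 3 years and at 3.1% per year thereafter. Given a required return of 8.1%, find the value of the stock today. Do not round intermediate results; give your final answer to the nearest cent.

D_1 = 0.63220
D_2 = 0.68910
D_3 = 0.75112
Terminal value at year 3: TV = D_3×(1+g_2)/(r−g_2) = 0.77440/0.05 = 15.48803
P_0 = D_1/(1+r)^1 + D_2/(1+r)^2 + D_3/(1+r)^3 + TV/(1+r)^3
    = 0.58483 + 0.58970 + 0.59461 + 12.26081 = 14.02994

14.03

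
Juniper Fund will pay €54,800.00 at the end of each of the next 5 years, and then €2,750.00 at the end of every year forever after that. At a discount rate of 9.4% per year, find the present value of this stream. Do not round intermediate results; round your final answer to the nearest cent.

PV of 5-year annuity: €54,800.00 × [1 − (1+0.094)^−5] / 0.094 = 210958.88918
Perpetuity value at year 5: €2,750.00 / 0.094 = 29255.31915
PV of perpetuity: 29255.31915 / (1+0.094)^5 = 18668.87854
Total PV = 210958.88918 + 18668.87854 = 229627.76772

€229627.77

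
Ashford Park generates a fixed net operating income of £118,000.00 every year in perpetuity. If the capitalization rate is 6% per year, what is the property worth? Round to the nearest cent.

£1966666.67

Level perpetuity: PV = C / r = £118,000.00 / 0.06 = £1,966,666.67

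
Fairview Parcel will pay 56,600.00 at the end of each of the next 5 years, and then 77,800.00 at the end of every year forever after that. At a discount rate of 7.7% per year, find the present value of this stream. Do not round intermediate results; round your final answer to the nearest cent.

PV of 5-year annuity: 56,600.00 × [1 − (1+0.077)^−5] / 0.077 = 227785.57826
Perpetuity value at year 5: 77,800.00 / 0.077 = 1010389.61039
PV of perpetuity: 1010389.61039 / (1+0.077)^5 = 697285.05229
Total PV = 227785.57826 + 697285.05229 = 925070.63055

925070.63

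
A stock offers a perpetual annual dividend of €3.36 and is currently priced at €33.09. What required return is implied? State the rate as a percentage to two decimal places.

10.15%

P = C/r ⇒ r = C/P = €3.36/€33.09 = 0.101541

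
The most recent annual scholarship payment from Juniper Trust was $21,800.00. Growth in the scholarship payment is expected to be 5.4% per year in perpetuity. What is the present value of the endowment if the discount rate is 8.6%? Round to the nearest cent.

D₁ = D₀ × (1 + g) = $21,800.00 × 1.054 = $22,977.2000
Growing perpetuity: P = D₁ / (r − g) = $22,977.2000 / (0.086 − 0.054) = $718,037.50

$718037.50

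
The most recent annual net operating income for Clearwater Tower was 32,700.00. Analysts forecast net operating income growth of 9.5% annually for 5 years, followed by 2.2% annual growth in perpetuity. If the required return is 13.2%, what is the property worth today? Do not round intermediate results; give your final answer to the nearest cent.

405452.30

D_1 = 35806.50000
D_2 = 39208.11750
D_3 = 42932.88866
D_4 = 47011.51309
D_5 = 51477.60683
Terminal value at year 5: TV = D_5×(1+g_2)/(r−g_2) = 52610.11418/0.11 = 478273.76526
P_0 = D_1/(1+r)^1 + D_2/(1+r)^2 + D_3/(1+r)^3 + D_4/(1+r)^4 + D_5/(1+r)^5 + TV/(1+r)^5
    = 31631.18375 + 30597.30230 + 29597.21380 + 28629.81370 + 27694.03357 + 257302.74824 = 405452.29535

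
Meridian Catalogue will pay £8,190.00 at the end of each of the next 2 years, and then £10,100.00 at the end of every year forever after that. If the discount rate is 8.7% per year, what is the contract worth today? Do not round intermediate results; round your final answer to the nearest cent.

£112718.33

PV of 2-year annuity: £8,190.00 × [1 − (1+0.087)^−2] / 0.087 = 14465.96009
Perpetuity value at year 2: £10,100.00 / 0.087 = 116091.95402
PV of perpetuity: 116091.95402 / (1+0.087)^2 = 98252.36954
Total PV = 14465.96009 + 98252.36954 = 112718.32963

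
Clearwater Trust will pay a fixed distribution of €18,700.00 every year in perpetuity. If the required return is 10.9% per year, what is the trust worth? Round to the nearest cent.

Level perpetuity: PV = C / r = €18,700.00 / 0.109 = €171,559.63

€171559.63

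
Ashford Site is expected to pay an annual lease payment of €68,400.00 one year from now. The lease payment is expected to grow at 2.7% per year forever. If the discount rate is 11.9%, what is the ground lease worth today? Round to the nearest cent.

€743478.26

Growing perpetuity: P = D₁ / (r − g) = €68,400.0000 / (0.119 − 0.027) = €743,478.26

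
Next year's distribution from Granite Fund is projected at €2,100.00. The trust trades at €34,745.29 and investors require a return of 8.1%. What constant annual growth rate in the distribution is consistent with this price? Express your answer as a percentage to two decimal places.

2.06%

P = D₁/(r−g) ⇒ g = r − D₁/P = 0.081 − €2,100.00/€34,745.29 = 0.020560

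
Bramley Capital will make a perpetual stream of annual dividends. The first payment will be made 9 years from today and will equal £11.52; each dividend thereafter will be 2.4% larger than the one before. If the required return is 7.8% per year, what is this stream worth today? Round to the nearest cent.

£116.98

Value at end of year 8: C₁ / (r − g) = £11.52 / (0.078 − 0.024) = £213.3333
Discount to today: PV = £213.3333 / (1 + 0.078)^8 = £213.3333 / 1.823686 = £116.98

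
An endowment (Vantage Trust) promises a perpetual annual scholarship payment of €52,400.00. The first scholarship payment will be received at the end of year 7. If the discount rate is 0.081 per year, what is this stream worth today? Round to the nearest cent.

€405407.80

Value at end of year 6: C / r = €52,400.00 / 0.081 = €646,913.5802
Discount to today: PV = €646,913.5802 / (1 + 0.081)^6 = €646,913.5802 / 1.595711 = €405,407.80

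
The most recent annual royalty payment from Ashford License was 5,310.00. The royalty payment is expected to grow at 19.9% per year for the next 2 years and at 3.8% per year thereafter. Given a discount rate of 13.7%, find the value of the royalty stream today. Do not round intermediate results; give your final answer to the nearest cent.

73416.34

D_1 = 6366.69000
D_2 = 7633.66131
Terminal value at year 2: TV = D_2×(1+g_2)/(r−g_2) = 7923.74044/0.099 = 80037.78222
P_0 = D_1/(1+r)^1 + D_2/(1+r)^2 + TV/(1+r)^2
    = 5599.55145 + 5904.89199 + 61911.89781 = 73416.34125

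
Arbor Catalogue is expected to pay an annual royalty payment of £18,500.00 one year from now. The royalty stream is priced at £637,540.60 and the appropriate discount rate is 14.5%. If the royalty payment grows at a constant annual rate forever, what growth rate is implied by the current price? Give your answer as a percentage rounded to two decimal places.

11.60%

P = D₁/(r−g) ⇒ g = r − D₁/P = 0.145 − £18,500.00/£637,540.60 = 0.115982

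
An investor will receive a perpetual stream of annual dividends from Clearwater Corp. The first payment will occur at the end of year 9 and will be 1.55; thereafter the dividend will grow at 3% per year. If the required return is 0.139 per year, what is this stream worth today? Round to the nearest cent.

5.02

Value at end of year 8: C₁ / (r − g) = 1.55 / (0.139 − 0.03) = 14.2202
Discount to today: PV = 14.2202 / (1 + 0.139)^8 = 14.2202 / 2.832630 = 5.02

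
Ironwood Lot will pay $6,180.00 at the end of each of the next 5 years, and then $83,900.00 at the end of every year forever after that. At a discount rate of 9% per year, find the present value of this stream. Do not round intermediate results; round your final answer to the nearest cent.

$629918.53

PV of 5-year annuity: $6,180.00 × [1 − (1+0.09)^−5] / 0.09 = 24038.04481
Perpetuity value at year 5: $83,900.00 / 0.09 = 932222.22222
PV of perpetuity: 932222.22222 / (1+0.09)^5 = 605880.48123
Total PV = 24038.04481 + 605880.48123 = 629918.52603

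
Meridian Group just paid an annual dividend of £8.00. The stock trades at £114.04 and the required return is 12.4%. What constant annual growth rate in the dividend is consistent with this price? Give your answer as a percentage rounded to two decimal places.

5.03%

P = D₀(1+g)/(r−g) ⇒ P(r−g) = D₀(1+g) ⇒ g(P+D₀) = P·r − D₀
g = (P·r − D₀)/(P + D₀) = (£114.04×0.124 − £8.00) / (£114.04 + £8.00) = 0.050319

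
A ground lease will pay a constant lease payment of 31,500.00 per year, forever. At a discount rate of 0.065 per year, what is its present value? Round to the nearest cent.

484615.38

Level perpetuity: PV = C / r = 31,500.00 / 0.065 = 484,615.38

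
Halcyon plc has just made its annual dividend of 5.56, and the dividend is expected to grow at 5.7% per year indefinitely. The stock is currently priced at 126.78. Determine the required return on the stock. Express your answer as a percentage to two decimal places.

D₁ = 5.56 × 1.057 = 5.8769
P = D₁/(r − g) ⇒ r = D₁/P + g = 5.8769/126.78 + 0.057 = 0.046355 + 0.057 = 0.103355

10.34%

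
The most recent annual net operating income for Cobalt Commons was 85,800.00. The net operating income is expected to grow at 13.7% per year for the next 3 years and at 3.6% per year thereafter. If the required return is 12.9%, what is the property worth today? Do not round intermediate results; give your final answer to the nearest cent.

D_1 = 97554.60000
D_2 = 110919.58020
D_3 = 126115.56269
Terminal value at year 3: TV = D_3×(1+g_2)/(r−g_2) = 130655.72294/0.093 = 1404900.24671
P_0 = D_1/(1+r)^1 + D_2/(1+r)^2 + D_3/(1+r)^3 + TV/(1+r)^3
    = 86407.97166 + 87020.25135 + 87636.86960 + 976255.88076 = 1237320.97337

1237320.97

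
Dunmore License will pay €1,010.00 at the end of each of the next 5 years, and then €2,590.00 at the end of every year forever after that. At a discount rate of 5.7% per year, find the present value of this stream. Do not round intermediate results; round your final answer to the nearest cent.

PV of 5-year annuity: €1,010.00 × [1 − (1+0.057)^−5] / 0.057 = 4289.43527
Perpetuity value at year 5: €2,590.00 / 0.057 = 45438.59649
PV of perpetuity: 45438.59649 / (1+0.057)^5 = 34438.95555
Total PV = 4289.43527 + 34438.95555 = 38728.39082

€38728.39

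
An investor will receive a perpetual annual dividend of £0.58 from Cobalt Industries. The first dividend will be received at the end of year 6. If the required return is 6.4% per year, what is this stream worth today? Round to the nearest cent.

Value at end of year 5: C / r = £0.58 / 0.064 = £9.0625
Discount to today: PV = £9.0625 / (1 + 0.064)^5 = £9.0625 / 1.363666 = £6.65

£6.65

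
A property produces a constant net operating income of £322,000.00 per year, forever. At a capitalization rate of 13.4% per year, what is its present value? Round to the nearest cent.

£2402985.07

Level perpetuity: PV = C / r = £322,000.00 / 0.134 = £2,402,985.07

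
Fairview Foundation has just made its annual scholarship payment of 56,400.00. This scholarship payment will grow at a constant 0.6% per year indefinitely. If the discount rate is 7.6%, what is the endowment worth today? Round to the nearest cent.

810548.57

D₁ = D₀ × (1 + g) = 56,400.00 × 1.006 = 56,738.4000
Growing perpetuity: P = D₁ / (r − g) = 56,738.4000 / (0.076 − 0.006) = 810,548.57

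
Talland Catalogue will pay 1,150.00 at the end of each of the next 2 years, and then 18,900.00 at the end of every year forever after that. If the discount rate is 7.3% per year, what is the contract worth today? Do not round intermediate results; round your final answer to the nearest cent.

226944.74

PV of 2-year annuity: 1,150.00 × [1 − (1+0.073)^−2] / 0.073 = 2070.60710
Perpetuity value at year 2: 18,900.00 / 0.073 = 258904.10959
PV of perpetuity: 258904.10959 / (1+0.073)^2 = 224874.13206
Total PV = 2070.60710 + 224874.13206 = 226944.73916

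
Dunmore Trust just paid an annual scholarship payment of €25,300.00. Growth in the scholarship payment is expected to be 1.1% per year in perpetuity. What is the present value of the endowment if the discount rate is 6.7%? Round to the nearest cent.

D₁ = D₀ × (1 + g) = €25,300.00 × 1.011 = €25,578.3000
Growing perpetuity: P = D₁ / (r − g) = €25,578.3000 / (0.067 − 0.011) = €456,755.36

€456755.36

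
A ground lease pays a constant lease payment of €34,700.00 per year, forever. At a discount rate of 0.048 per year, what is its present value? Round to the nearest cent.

€722916.67

Level perpetuity: PV = C / r = €34,700.00 / 0.048 = €722,916.67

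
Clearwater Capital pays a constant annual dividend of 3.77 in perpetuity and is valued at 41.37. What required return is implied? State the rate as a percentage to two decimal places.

9.11%

P = C/r ⇒ r = C/P = 3.77/41.37 = 0.091129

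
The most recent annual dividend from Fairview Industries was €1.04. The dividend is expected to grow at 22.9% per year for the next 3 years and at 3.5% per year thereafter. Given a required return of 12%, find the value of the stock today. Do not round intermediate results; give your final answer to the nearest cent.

€20.50

D_1 = 1.27816
D_2 = 1.57086
D_3 = 1.93059
Terminal value at year 3: TV = D_3×(1+g_2)/(r−g_2) = 1.99816/0.085 = 23.50771
P_0 = D_1/(1+r)^1 + D_2/(1+r)^2 + D_3/(1+r)^3 + TV/(1+r)^3
    = 1.14121 + 1.25228 + 1.37415 + 16.73233 = 20.49997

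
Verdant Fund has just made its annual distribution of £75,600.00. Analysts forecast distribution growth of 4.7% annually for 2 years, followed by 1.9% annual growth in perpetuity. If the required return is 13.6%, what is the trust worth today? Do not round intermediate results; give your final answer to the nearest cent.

£693197.94

D_1 = 79153.20000
D_2 = 82873.40040
Terminal value at year 2: TV = D_2×(1+g_2)/(r−g_2) = 84447.99501/0.117 = 721777.73511
P_0 = D_1/(1+r)^1 + D_2/(1+r)^2 + TV/(1+r)^2
    = 69677.11268 + 64218.25438 + 559302.57444 = 693197.94150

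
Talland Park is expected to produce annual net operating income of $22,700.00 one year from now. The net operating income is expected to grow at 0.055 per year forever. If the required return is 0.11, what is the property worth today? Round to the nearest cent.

$412727.27

Growing perpetuity: P = D₁ / (r − g) = $22,700.0000 / (0.11 − 0.055) = $412,727.27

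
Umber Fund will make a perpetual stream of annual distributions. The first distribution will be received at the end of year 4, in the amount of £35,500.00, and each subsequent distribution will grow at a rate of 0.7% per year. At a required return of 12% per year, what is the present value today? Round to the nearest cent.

Value at end of year 3: C₁ / (r − g) = £35,500.00 / (0.12 − 0.007) = £314,159.2920
Discount to today: PV = £314,159.2920 / (1 + 0.12)^3 = £314,159.2920 / 1.404928 = £223,612.38

£223612.38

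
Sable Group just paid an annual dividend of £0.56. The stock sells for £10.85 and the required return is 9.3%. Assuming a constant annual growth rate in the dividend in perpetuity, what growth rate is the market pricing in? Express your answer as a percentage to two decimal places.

3.94%

P = D₀(1+g)/(r−g) ⇒ P(r−g) = D₀(1+g) ⇒ g(P+D₀) = P·r − D₀
g = (P·r − D₀)/(P + D₀) = (£10.85×0.093 − £0.56) / (£10.85 + £0.56) = 0.039356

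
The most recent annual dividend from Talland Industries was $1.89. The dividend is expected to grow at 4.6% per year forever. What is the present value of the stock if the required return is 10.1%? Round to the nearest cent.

$35.94

D₁ = D₀ × (1 + g) = $1.89 × 1.046 = $1.9769
Growing perpetuity: P = D₁ / (r − g) = $1.9769 / (0.101 − 0.046) = $35.94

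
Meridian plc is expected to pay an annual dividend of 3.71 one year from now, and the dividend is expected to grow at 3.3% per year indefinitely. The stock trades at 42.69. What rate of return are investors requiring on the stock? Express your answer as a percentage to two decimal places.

11.99%

P = D₁/(r − g) ⇒ r = D₁/P + g = 3.7100/42.69 + 0.033 = 0.086906 + 0.033 = 0.119906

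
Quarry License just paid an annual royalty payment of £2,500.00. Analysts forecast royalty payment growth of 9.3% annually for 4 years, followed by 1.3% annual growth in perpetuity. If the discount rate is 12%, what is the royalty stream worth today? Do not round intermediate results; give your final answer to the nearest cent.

D_1 = 2732.50000
D_2 = 2986.62250
D_3 = 3264.37839
D_4 = 3567.96558
Terminal value at year 4: TV = D_4×(1+g_2)/(r−g_2) = 3614.34914/0.107 = 33778.96388
P_0 = D_1/(1+r)^1 + D_2/(1+r)^2 + D_3/(1+r)^3 + D_4/(1+r)^4 + TV/(1+r)^4
    = 2439.73214 + 2380.91717 + 2323.52006 + 2267.50663 + 21467.14222 = 30878.81822

£30878.82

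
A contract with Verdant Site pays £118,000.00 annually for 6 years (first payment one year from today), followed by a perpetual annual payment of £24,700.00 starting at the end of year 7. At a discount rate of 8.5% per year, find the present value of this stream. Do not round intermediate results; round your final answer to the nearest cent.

£715437.92

PV of 6-year annuity: £118,000.00 × [1 − (1+0.085)^−6] / 0.085 = 537323.28601
Perpetuity value at year 6: £24,700.00 / 0.085 = 290588.23529
PV of perpetuity: 290588.23529 / (1+0.085)^6 = 178114.63221
Total PV = 537323.28601 + 178114.63221 = 715437.91821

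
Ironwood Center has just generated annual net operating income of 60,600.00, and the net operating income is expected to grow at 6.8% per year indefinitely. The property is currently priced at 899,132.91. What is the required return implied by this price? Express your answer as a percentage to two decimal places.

D₁ = 60,600.00 × 1.068 = 64,720.8000
P = D₁/(r − g) ⇒ r = D₁/P + g = 64,720.8000/899,132.91 + 0.068 = 0.071981 + 0.068 = 0.139981

14.00%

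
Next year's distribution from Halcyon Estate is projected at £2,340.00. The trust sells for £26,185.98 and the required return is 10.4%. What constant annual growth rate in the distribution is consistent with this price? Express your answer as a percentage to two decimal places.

P = D₁/(r−g) ⇒ g = r − D₁/P = 0.104 − £2,340.00/£26,185.98 = 0.014639

1.46%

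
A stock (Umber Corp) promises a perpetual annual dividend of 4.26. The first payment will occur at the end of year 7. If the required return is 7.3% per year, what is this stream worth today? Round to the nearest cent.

38.24

Value at end of year 6: C / r = 4.26 / 0.073 = 58.3562
Discount to today: PV = 58.3562 / (1 + 0.073)^6 = 58.3562 / 1.526154 = 38.24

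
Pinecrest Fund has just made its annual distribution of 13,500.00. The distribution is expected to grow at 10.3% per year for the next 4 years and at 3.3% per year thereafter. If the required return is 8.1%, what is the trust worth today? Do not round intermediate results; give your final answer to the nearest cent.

D_1 = 14890.50000
D_2 = 16424.22150
D_3 = 18115.91631
D_4 = 19981.85569
Terminal value at year 4: TV = D_4×(1+g_2)/(r−g_2) = 20641.25693/0.048 = 430026.18610
P_0 = D_1/(1+r)^1 + D_2/(1+r)^2 + D_3/(1+r)^3 + D_4/(1+r)^4 + TV/(1+r)^4
    = 13774.74561 + 14055.08270 + 14341.12509 + 14632.98888 + 314914.11477 = 371718.05704

371718.06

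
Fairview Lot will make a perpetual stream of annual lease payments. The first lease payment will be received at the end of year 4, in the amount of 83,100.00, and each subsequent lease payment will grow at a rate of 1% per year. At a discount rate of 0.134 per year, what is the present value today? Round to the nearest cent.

459557.84

Value at end of year 3: C₁ / (r − g) = 83,100.00 / (0.134 − 0.01) = 670,161.2903
Discount to today: PV = 670,161.2903 / (1 + 0.134)^3 = 670,161.2903 / 1.458274 = 459,557.84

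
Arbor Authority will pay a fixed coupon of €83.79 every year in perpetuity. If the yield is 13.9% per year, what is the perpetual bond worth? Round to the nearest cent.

Level perpetuity: PV = C / r = €83.79 / 0.139 = €602.81

€602.81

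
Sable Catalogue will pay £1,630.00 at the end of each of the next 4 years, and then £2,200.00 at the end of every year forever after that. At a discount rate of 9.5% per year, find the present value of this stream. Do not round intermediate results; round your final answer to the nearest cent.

£21331.34

PV of 4-year annuity: £1,630.00 × [1 − (1+0.095)^−4] / 0.095 = 5223.30423
Perpetuity value at year 4: £2,200.00 / 0.095 = 23157.89474
PV of perpetuity: 23157.89474 / (1+0.095)^4 = 16108.03627
Total PV = 5223.30423 + 16108.03627 = 21331.34050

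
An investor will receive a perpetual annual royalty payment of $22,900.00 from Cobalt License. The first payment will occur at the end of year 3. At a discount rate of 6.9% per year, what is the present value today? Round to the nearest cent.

$290422.98

Value at end of year 2: C / r = $22,900.00 / 0.069 = $331,884.0580
Discount to today: PV = $331,884.0580 / (1 + 0.069)^2 = $331,884.0580 / 1.142761 = $290,422.98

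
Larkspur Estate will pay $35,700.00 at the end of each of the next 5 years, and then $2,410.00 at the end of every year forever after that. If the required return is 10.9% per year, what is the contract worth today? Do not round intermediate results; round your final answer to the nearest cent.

PV of 5-year annuity: $35,700.00 × [1 − (1+0.109)^−5] / 0.109 = 132276.10759
Perpetuity value at year 5: $2,410.00 / 0.109 = 22110.09174
PV of perpetuity: 22110.09174 / (1+0.109)^5 = 13180.52818
Total PV = 132276.10759 + 13180.52818 = 145456.63577

$145456.64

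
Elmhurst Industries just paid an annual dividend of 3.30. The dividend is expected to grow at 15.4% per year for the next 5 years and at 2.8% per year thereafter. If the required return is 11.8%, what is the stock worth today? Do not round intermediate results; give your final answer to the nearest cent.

62.33

D_1 = 3.80820
D_2 = 4.39466
D_3 = 5.07144
D_4 = 5.85244
D_5 = 6.75372
Terminal value at year 5: TV = D_5×(1+g_2)/(r−g_2) = 6.94282/0.09 = 77.14248
P_0 = D_1/(1+r)^1 + D_2/(1+r)^2 + D_3/(1+r)^3 + D_4/(1+r)^4 + D_5/(1+r)^5 + TV/(1+r)^5
    = 3.40626 + 3.51594 + 3.62916 + 3.74602 + 3.86664 + 44.16564 = 62.32967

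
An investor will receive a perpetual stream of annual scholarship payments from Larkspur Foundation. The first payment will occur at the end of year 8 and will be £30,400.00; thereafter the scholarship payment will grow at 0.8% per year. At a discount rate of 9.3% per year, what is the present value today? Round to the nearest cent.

£191917.03

Value at end of year 7: C₁ / (r − g) = £30,400.00 / (0.093 − 0.008) = £357,647.0588
Discount to today: PV = £357,647.0588 / (1 + 0.093)^7 = £357,647.0588 / 1.863550 = £191,917.03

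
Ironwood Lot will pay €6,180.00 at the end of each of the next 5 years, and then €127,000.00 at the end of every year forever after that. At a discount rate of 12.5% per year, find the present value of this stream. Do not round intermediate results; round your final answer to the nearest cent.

€585812.13

PV of 5-year annuity: €6,180.00 × [1 − (1+0.125)^−5] / 0.125 = 22004.31235
Perpetuity value at year 5: €127,000.00 / 0.125 = 1016000.00000
PV of perpetuity: 1016000.00000 / (1+0.125)^5 = 563807.82062
Total PV = 22004.31235 + 563807.82062 = 585812.13297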